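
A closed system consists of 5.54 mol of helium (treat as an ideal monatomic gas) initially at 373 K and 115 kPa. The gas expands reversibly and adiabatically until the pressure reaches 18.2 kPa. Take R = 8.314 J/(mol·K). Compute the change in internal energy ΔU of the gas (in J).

-13400 J

V₁ = nRT₁/P₁ = 5.54×8.314×373/115 = 149 L.
Adiabatic: T₂/T₁ = (P₂/P₁)^((γ−1)/γ) ⇒ T₂ = 373×(0.158)^0.400 = 178 K; V₂ = 452 L.
For an ideal gas ΔU = nCvΔT with Cv = (3/2)R = 12.5 J/(mol·K).
ΔU = 5.54×12.5×(178−373) = -13400 J.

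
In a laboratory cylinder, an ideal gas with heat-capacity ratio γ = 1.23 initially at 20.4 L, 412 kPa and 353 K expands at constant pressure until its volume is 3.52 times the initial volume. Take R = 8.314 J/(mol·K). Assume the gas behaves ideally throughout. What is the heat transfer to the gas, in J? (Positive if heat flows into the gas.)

113000 J

n = P₁V₁/(RT₁) = 412×20.4/(8.314×353) = 2.86 mol.
Isobaric: P stays 412 kPa; V/T = const ⇒ T₂ = 1240 K, V₂ = 71.8 L.
W = PΔV = 412×(71.8−20.4) kPa·L = 21200 J.
ΔU = nCvΔT = 2.86×36.1×(1240−353) = 92100 J.
Q = ΔU + W = nCpΔT = 113000 J.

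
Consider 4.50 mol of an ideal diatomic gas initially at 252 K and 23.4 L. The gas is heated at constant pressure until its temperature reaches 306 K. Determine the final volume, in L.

P₁ = nRT₁/V₁ = 4.50×8.314×252/23.4 = 403 kPa.
Isobaric: P stays 403 kPa; V/T = const ⇒ T₂ = 306 K, V₂ = 28.4 L.

28.4 L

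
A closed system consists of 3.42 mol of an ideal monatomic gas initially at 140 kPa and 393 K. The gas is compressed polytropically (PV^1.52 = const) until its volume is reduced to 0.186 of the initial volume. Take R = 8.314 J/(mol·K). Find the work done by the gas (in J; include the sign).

-30000 J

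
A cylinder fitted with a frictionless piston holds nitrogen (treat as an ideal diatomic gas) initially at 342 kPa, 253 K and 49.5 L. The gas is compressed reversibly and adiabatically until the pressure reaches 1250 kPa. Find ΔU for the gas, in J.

19000 J

n = P₁V₁/(RT₁) = 342×49.5/(8.314×253) = 8.05 mol.
Adiabatic: T₂/T₁ = (P₂/P₁)^((γ−1)/γ) ⇒ T₂ = 253×(3.65)^0.286 = 366 K; V₂ = 19.6 L.
For an ideal gas ΔU = nCvΔT with Cv = (5/2)R = 20.8 J/(mol·K).
ΔU = 8.05×20.8×(366−253) = 19000 J.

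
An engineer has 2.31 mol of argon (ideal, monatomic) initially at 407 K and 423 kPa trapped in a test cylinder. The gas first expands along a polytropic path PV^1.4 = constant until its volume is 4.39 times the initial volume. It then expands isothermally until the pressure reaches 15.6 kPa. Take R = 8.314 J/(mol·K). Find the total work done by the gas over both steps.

14000 J

V₁ = nRT₁/P₁ = 2.31×8.314×407/423 = 18.5 L.
Step 1 — Polytropic n=1.4: T₂ = T₁(V₁/V₂)^(n−1) = 407×(0.228)^0.40 = 225 K; P₂ = P₁(V₁/V₂)^n = 53.3 kPa.
W = (P₁V₁−P₂V₂)/(n−1) = (423×18.5−53.3×81.1)/0.40 = 8730 J.
ΔU = nCvΔT = 2.31×12.5×(225−407) = -5240 J.
Q = ΔU + W = 3490 J.
State after step 1: P = 53.3 kPa, V = 81.1 L, T = 225 K.
Step 2 — Isothermal: T stays 225 K; PV = const ⇒ V₂ = 277 L, P₂ = 15.6 kPa.
ΔU = 0 (ideal gas, T constant).
W = nRT ln(V₂/V₁) = 2.31×8.314×225×ln(3.42) = 5320 J.
Q = ΔU + W = 5320 J.
Net over both steps: W = 14000 J, Q = 8810 J, ΔU = -5240 J.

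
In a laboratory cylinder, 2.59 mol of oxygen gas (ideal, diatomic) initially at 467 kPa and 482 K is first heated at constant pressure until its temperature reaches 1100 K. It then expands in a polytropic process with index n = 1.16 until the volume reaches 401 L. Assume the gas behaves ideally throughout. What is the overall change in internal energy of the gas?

V₁ = nRT₁/P₁ = 2.59×8.314×482/467 = 22.2 L.
Step 1 — Isobaric: P stays 467 kPa; V/T = const ⇒ T₂ = 1100 K, V₂ = 50.7 L.
W = PΔV = 467×(50.7−22.2) kPa·L = 13300 J.
ΔU = nCvΔT = 2.59×20.8×(1100−482) = 33300 J.
Q = ΔU + W = nCpΔT = 46600 J.
State after step 1: P = 467 kPa, V = 50.7 L, T = 1100 K.
Step 2 — Polytropic n=1.16: T₂ = T₁(V₁/V₂)^(n−1) = 1100×(0.126)^0.16 = 790 K; P₂ = P₁(V₁/V₂)^n = 42.4 kPa.
W = (P₁V₁−P₂V₂)/(n−1) = (467×50.7−42.4×401)/0.16 = 41700 J.
ΔU = nCvΔT = 2.59×20.8×(790−1100) = -16700 J.
Q = ΔU + W = 25000 J.
Net over both steps: W = 55000 J, Q = 71600 J, ΔU = 16600 J.

16600 J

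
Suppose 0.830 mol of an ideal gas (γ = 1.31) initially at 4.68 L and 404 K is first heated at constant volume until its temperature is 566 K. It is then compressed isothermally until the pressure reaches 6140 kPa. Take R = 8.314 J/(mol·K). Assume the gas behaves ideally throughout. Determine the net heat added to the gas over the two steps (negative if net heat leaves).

P₁ = nRT₁/V₁ = 0.830×8.314×404/4.68 = 596 kPa.
Step 1 — Isochoric: V stays 4.68 L; P/T = const ⇒ T₂ = 566 K, P₂ = 835 kPa.
W = 0 (no volume change).
ΔU = nCvΔT = 0.830×26.8×(566−404) = 3610 J.
Q = ΔU = 3610 J.
State after step 1: P = 835 kPa, V = 4.68 L, T = 566 K.
Step 2 — Isothermal: T stays 566 K; PV = const ⇒ V₂ = 0.636 L, P₂ = 6140 kPa.
ΔU = 0 (ideal gas, T constant).
W = nRT ln(V₂/V₁) = 0.830×8.314×566×ln(0.136) = -7790 J.
Q = ΔU + W = -7790 J.
Net over both steps: W = -7790 J, Q = -4190 J, ΔU = 3610 J.

-4190 J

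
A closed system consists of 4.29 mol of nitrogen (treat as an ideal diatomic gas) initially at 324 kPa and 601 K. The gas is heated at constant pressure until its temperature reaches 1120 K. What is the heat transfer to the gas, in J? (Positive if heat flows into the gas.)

64800 J

V₁ = nRT₁/P₁ = 4.29×8.314×601/324 = 66.2 L.
Isobaric: P stays 324 kPa; V/T = const ⇒ T₂ = 1120 K, V₂ = 123 L.
W = PΔV = 324×(123−66.2) kPa·L = 18500 J.
ΔU = nCvΔT = 4.29×20.8×(1120−601) = 46300 J.
Q = ΔU + W = nCpΔT = 64800 J.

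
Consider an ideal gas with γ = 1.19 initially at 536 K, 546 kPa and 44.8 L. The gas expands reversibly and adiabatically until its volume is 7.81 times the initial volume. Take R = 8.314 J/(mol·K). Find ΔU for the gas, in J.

n = P₁V₁/(RT₁) = 546×44.8/(8.314×536) = 5.49 mol.
Adiabatic: TV^(γ−1) = const ⇒ T₂ = 536×(0.128)^0.190 = 363 K; PV^γ = const ⇒ P₂ = 47.3 kPa.
For an ideal gas ΔU = nCvΔT with Cv = R/(γ−1) = 43.8 J/(mol·K).
ΔU = 5.49×43.8×(363−536) = -41600 J.

-41600 J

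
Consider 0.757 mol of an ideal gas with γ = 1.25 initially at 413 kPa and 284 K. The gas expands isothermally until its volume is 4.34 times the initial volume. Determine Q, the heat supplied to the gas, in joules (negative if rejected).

2620 J

V₁ = nRT₁/P₁ = 0.757×8.314×284/413 = 4.33 L.
Isothermal: T stays 284 K; PV = const ⇒ V₂ = 18.8 L, P₂ = 95.2 kPa.
ΔU = 0 (ideal gas, T constant).
W = nRT ln(V₂/V₁) = 0.757×8.314×284×ln(4.34) = 2620 J.
Q = ΔU + W = 2620 J.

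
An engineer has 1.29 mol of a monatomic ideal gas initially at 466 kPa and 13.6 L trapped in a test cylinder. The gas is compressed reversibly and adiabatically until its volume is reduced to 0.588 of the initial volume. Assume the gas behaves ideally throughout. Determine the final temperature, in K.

T₁ = P₁V₁/(nR) = 466×13.6/(1.29×8.314) = 591 K.
Adiabatic: TV^(γ−1) = const ⇒ T₂ = 591×(1.70)^0.667 = 842 K; PV^γ = const ⇒ P₂ = 1130 kPa.

842 K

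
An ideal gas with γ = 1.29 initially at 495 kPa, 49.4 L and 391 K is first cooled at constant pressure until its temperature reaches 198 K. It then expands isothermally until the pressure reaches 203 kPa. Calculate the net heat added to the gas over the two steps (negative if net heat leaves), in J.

-42700 J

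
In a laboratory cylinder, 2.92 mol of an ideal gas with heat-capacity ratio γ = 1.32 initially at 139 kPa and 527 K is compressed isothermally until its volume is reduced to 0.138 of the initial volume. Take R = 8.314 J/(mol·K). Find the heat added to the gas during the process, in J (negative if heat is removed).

V₁ = nRT₁/P₁ = 2.92×8.314×527/139 = 92.0 L.
Isothermal: T stays 527 K; PV = const ⇒ V₂ = 12.7 L, P₂ = 1010 kPa.
ΔU = 0 (ideal gas, T constant).
W = nRT ln(V₂/V₁) = 2.92×8.314×527×ln(0.138) = -25300 J.
Q = ΔU + W = -25300 J.

-25300 J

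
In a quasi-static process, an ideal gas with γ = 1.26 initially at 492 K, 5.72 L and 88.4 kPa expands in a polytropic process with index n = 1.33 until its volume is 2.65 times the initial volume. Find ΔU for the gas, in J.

-535 J

n = P₁V₁/(RT₁) = 88.4×5.72/(8.314×492) = 0.124 mol.
Polytropic n=1.33: T₂ = T₁(V₁/V₂)^(n−1) = 492×(0.377)^0.33 = 357 K; P₂ = P₁(V₁/V₂)^n = 24.2 kPa.
For an ideal gas ΔU = nCvΔT with Cv = R/(γ−1) = 32.0 J/(mol·K).
ΔU = 0.124×32.0×(357−492) = -535 J.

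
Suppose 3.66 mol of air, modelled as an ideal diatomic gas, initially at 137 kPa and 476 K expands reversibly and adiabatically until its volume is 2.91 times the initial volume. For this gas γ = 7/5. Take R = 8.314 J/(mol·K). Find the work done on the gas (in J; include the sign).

-12600 J

V₁ = nRT₁/P₁ = 3.66×8.314×476/137 = 106 L.
Adiabatic: TV^(γ−1) = const ⇒ T₂ = 476×(0.344)^0.400 = 310 K; PV^γ = const ⇒ P₂ = 30.7 kPa.
ΔU = nCvΔT = 3.66×20.8×(310−476) = -12600 J.
Q = 0 for an adiabatic process, so W = −ΔU = 12600 J.
Work done on the gas = −W_by = -12600 J.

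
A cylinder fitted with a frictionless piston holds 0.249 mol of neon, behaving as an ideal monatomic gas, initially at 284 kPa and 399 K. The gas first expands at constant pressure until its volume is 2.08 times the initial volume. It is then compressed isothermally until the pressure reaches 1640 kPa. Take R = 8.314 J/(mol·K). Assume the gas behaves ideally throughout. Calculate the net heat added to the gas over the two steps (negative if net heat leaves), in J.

-782 J

V₁ = nRT₁/P₁ = 0.249×8.314×399/284 = 2.91 L.
Step 1 — Isobaric: P stays 284 kPa; V/T = const ⇒ T₂ = 830 K, V₂ = 6.05 L.
W = PΔV = 284×(6.05−2.91) kPa·L = 892 J.
ΔU = nCvΔT = 0.249×12.5×(830−399) = 1340 J.
Q = ΔU + W = nCpΔT = 2230 J.
State after step 1: P = 284 kPa, V = 6.05 L, T = 830 K.
Step 2 — Isothermal: T stays 830 K; PV = const ⇒ V₂ = 1.05 L, P₂ = 1640 kPa.
ΔU = 0 (ideal gas, T constant).
W = nRT ln(V₂/V₁) = 0.249×8.314×830×ln(0.173) = -3010 J.
Q = ΔU + W = -3010 J.
Net over both steps: W = -2120 J, Q = -782 J, ΔU = 1340 J.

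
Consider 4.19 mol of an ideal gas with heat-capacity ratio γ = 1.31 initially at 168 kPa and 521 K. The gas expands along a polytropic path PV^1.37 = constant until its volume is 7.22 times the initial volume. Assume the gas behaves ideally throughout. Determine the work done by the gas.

25400 J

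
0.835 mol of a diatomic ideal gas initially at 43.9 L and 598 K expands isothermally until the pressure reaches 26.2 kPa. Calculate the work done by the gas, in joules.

5330 J

P₁ = nRT₁/V₁ = 0.835×8.314×598/43.9 = 94.6 kPa.
Isothermal: T stays 598 K; PV = const ⇒ V₂ = 158 L, P₂ = 26.2 kPa.
W = nRT ln(V₂/V₁) = 0.835×8.314×598×ln(3.61) = 5330 J.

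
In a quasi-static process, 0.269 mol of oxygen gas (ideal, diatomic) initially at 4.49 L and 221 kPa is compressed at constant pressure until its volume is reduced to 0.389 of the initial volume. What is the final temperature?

T₁ = P₁V₁/(nR) = 221×4.49/(0.269×8.314) = 444 K.
Isobaric: P stays 221 kPa; V/T = const ⇒ T₂ = 173 K, V₂ = 1.75 L.

173 K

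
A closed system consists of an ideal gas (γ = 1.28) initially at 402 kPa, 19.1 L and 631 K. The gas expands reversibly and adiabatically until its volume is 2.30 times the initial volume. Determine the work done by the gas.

n = P₁V₁/(RT₁) = 402×19.1/(8.314×631) = 1.46 mol.
Adiabatic: TV^(γ−1) = const ⇒ T₂ = 631×(0.435)^0.280 = 500 K; PV^γ = const ⇒ P₂ = 138 kPa.
ΔU = nCvΔT = 1.46×29.7×(500−631) = -5700 J.
Q = 0 for an adiabatic process, so W = −ΔU = 5700 J.

5700 J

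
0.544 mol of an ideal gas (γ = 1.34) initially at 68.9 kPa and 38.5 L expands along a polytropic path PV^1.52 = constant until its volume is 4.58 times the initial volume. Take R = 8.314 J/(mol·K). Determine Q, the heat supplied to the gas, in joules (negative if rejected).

T₁ = P₁V₁/(nR) = 68.9×38.5/(0.544×8.314) = 587 K.
Polytropic n=1.52: T₂ = T₁(V₁/V₂)^(n−1) = 587×(0.218)^0.52 = 266 K; P₂ = P₁(V₁/V₂)^n = 6.82 kPa.
W = (P₁V₁−P₂V₂)/(n−1) = (68.9×38.5−6.82×176)/0.52 = 2790 J.
ΔU = nCvΔT = 0.544×24.5×(266−587) = -4270 J.
Q = ΔU + W = -1480 J.

-1480 J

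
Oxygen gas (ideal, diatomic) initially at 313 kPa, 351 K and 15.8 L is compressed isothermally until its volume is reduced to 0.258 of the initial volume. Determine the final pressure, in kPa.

1210 kPa

Isothermal: T stays 351 K; PV = const ⇒ V₂ = 4.08 L, P₂ = 1210 kPa.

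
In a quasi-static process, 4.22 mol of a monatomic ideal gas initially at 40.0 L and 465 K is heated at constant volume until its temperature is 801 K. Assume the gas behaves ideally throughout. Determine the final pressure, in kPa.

P₁ = nRT₁/V₁ = 4.22×8.314×465/40.0 = 408 kPa.
Isochoric: V stays 40.0 L; P/T = const ⇒ T₂ = 801 K, P₂ = 703 kPa.

703 kPa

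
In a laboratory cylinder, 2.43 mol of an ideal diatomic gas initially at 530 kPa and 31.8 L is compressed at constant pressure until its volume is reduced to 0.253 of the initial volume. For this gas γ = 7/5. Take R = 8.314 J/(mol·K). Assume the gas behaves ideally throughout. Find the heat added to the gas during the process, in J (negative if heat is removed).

T₁ = P₁V₁/(nR) = 530×31.8/(2.43×8.314) = 834 K.
Isobaric: P stays 530 kPa; V/T = const ⇒ T₂ = 211 K, V₂ = 8.05 L.
W = PΔV = 530×(8.05−31.8) kPa·L = -12600 J.
ΔU = nCvΔT = 2.43×20.8×(211−834) = -31500 J.
Q = ΔU + W = nCpΔT = -44100 J.

-44100 J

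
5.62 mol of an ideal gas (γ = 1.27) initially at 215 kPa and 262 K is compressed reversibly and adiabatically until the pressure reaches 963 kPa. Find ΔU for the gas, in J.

17000 J

V₁ = nRT₁/P₁ = 5.62×8.314×262/215 = 56.9 L.
Adiabatic: T₂/T₁ = (P₂/P₁)^((γ−1)/γ) ⇒ T₂ = 262×(4.48)^0.213 = 360 K; V₂ = 17.5 L.
For an ideal gas ΔU = nCvΔT with Cv = R/(γ−1) = 30.8 J/(mol·K).
ΔU = 5.62×30.8×(360−262) = 17000 J.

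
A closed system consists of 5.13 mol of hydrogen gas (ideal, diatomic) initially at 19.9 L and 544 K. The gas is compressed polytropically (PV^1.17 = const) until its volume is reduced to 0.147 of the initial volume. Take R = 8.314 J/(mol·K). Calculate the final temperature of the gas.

754 K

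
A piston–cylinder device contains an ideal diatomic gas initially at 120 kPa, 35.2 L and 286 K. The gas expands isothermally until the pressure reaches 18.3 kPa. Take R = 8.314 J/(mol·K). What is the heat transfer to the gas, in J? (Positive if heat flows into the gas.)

n = P₁V₁/(RT₁) = 120×35.2/(8.314×286) = 1.78 mol.
Isothermal: T stays 286 K; PV = const ⇒ V₂ = 231 L, P₂ = 18.3 kPa.
ΔU = 0 (ideal gas, T constant).
W = nRT ln(V₂/V₁) = 1.78×8.314×286×ln(6.56) = 7940 J.
Q = ΔU + W = 7940 J.

7940 J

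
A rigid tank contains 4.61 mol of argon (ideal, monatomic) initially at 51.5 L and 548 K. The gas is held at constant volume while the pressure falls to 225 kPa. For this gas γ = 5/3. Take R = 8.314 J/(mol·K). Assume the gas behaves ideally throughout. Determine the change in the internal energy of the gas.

P₁ = nRT₁/V₁ = 4.61×8.314×548/51.5 = 408 kPa.
Isochoric: V stays 51.5 L; P/T = const ⇒ T₂ = 302 K, P₂ = 225 kPa.
For an ideal gas ΔU = nCvΔT with Cv = (3/2)R = 12.5 J/(mol·K).
ΔU = 4.61×12.5×(302−548) = -14100 J.

-14100 J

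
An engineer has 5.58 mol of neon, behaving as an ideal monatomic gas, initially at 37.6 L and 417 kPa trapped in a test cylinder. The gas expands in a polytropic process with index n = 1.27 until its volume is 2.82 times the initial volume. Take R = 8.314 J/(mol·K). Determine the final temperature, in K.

T₁ = P₁V₁/(nR) = 417×37.6/(5.58×8.314) = 338 K.
Polytropic n=1.27: T₂ = T₁(V₁/V₂)^(n−1) = 338×(0.355)^0.27 = 255 K; P₂ = P₁(V₁/V₂)^n = 112 kPa.

255 K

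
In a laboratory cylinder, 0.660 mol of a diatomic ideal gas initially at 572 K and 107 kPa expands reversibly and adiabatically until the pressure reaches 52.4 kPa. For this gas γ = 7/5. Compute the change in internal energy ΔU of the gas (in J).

-1450 J

V₁ = nRT₁/P₁ = 0.660×8.314×572/107 = 29.3 L.
Adiabatic: T₂/T₁ = (P₂/P₁)^((γ−1)/γ) ⇒ T₂ = 572×(0.490)^0.286 = 466 K; V₂ = 48.8 L.
For an ideal gas ΔU = nCvΔT with Cv = (5/2)R = 20.8 J/(mol·K).
ΔU = 0.660×20.8×(466−572) = -1450 J.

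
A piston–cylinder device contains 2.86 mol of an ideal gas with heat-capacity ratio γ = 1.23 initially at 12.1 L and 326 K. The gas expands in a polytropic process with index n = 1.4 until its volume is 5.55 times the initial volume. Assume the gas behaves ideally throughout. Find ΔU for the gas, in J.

P₁ = nRT₁/V₁ = 2.86×8.314×326/12.1 = 641 kPa.
Polytropic n=1.4: T₂ = T₁(V₁/V₂)^(n−1) = 326×(0.180)^0.40 = 164 K; P₂ = P₁(V₁/V₂)^n = 58.2 kPa.
For an ideal gas ΔU = nCvΔT with Cv = R/(γ−1) = 36.1 J/(mol·K).
ΔU = 2.86×36.1×(164−326) = -16700 J.

-16700 J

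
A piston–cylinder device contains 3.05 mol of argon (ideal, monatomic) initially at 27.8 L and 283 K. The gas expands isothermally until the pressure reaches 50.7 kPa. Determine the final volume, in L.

P₁ = nRT₁/V₁ = 3.05×8.314×283/27.8 = 258 kPa.
Isothermal: T stays 283 K; PV = const ⇒ V₂ = 142 L, P₂ = 50.7 kPa.

142 L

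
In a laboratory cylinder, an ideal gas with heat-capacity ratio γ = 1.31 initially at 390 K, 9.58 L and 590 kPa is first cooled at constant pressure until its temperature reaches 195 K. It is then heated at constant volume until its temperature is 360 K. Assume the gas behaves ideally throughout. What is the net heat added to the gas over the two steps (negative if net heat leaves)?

n = P₁V₁/(RT₁) = 590×9.58/(8.314×390) = 1.74 mol.
Step 1 — Isobaric: P stays 590 kPa; V/T = const ⇒ T₂ = 195 K, V₂ = 4.79 L.
W = PΔV = 590×(4.79−9.58) kPa·L = -2830 J.
ΔU = nCvΔT = 1.74×26.8×(195−390) = -9120 J.
Q = ΔU + W = nCpΔT = -11900 J.
State after step 1: P = 590 kPa, V = 4.79 L, T = 195 K.
Step 2 — Isochoric: V stays 4.79 L; P/T = const ⇒ T₂ = 360 K, P₂ = 1090 kPa.
W = 0 (no volume change).
ΔU = nCvΔT = 1.74×26.8×(360−195) = 7710 J.
Q = ΔU = 7710 J.
Net over both steps: W = -2830 J, Q = -4230 J, ΔU = -1400 J.

-4230 J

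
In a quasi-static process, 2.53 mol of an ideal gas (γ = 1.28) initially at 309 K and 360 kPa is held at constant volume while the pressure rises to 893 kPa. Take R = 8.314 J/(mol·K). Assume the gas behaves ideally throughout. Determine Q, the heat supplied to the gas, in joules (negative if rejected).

34400 J

V₁ = nRT₁/P₁ = 2.53×8.314×309/360 = 18.1 L.
Isochoric: V stays 18.1 L; P/T = const ⇒ T₂ = 766 K, P₂ = 893 kPa.
W = 0 (no volume change).
ΔU = nCvΔT = 2.53×29.7×(766−309) = 34400 J.
Q = ΔU = 34400 J.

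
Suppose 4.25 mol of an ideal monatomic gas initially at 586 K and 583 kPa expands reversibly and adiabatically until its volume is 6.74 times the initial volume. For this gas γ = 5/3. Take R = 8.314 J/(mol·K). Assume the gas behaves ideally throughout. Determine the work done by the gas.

V₁ = nRT₁/P₁ = 4.25×8.314×586/583 = 35.5 L.
Adiabatic: TV^(γ−1) = const ⇒ T₂ = 586×(0.148)^0.667 = 164 K; PV^γ = const ⇒ P₂ = 24.2 kPa.
ΔU = nCvΔT = 4.25×12.5×(164−586) = -22400 J.
Q = 0 for an adiabatic process, so W = −ΔU = 22400 J.

22400 J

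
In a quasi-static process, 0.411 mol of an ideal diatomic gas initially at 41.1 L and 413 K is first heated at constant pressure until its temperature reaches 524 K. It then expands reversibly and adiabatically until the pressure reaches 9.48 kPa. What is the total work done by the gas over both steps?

1760 J

P₁ = nRT₁/V₁ = 0.411×8.314×413/41.1 = 34.3 kPa.
Step 1 — Isobaric: P stays 34.3 kPa; V/T = const ⇒ T₂ = 524 K, V₂ = 52.1 L.
W = PΔV = 34.3×(52.1−41.1) kPa·L = 379 J.
ΔU = nCvΔT = 0.411×20.8×(524−413) = 948 J.
Q = ΔU + W = nCpΔT = 1330 J.
State after step 1: P = 34.3 kPa, V = 52.1 L, T = 524 K.
Step 2 — Adiabatic: T₂/T₁ = (P₂/P₁)^((γ−1)/γ) ⇒ T₂ = 524×(0.276)^0.286 = 363 K; V₂ = 131 L.
ΔU = nCvΔT = 0.411×20.8×(363−524) = -1380 J.
Q = 0 for an adiabatic process, so W = −ΔU = 1380 J.
Net over both steps: W = 1760 J, Q = 1330 J, ΔU = -429 J.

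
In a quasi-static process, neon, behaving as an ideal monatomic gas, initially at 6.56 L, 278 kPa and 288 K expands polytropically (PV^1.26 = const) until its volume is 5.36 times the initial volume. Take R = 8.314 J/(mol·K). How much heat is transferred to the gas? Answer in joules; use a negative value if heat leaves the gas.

n = P₁V₁/(RT₁) = 278×6.56/(8.314×288) = 0.762 mol.
Polytropic n=1.26: T₂ = T₁(V₁/V₂)^(n−1) = 288×(0.187)^0.26 = 186 K; P₂ = P₁(V₁/V₂)^n = 33.5 kPa.
W = (P₁V₁−P₂V₂)/(n−1) = (278×6.56−33.5×35.2)/0.26 = 2480 J.
ΔU = nCvΔT = 0.762×12.5×(186−288) = -968 J.
Q = ΔU + W = 1510 J.

1510 J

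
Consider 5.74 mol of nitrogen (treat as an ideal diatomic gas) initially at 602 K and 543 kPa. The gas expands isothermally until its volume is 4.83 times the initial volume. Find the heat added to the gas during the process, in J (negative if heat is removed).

45200 J

V₁ = nRT₁/P₁ = 5.74×8.314×602/543 = 52.9 L.
Isothermal: T stays 602 K; PV = const ⇒ V₂ = 256 L, P₂ = 112 kPa.
ΔU = 0 (ideal gas, T constant).
W = nRT ln(V₂/V₁) = 5.74×8.314×602×ln(4.83) = 45200 J.
Q = ΔU + W = 45200 J.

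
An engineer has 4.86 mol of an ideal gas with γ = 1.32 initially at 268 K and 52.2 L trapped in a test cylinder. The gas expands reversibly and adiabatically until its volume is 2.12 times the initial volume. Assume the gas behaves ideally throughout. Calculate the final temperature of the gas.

P₁ = nRT₁/V₁ = 4.86×8.314×268/52.2 = 207 kPa.
Adiabatic: TV^(γ−1) = const ⇒ T₂ = 268×(0.472)^0.320 = 211 K; PV^γ = const ⇒ P₂ = 76.9 kPa.

211 K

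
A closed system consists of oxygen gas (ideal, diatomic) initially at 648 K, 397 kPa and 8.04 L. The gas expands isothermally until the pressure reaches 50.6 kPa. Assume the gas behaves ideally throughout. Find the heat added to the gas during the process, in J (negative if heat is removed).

6580 J

n = P₁V₁/(RT₁) = 397×8.04/(8.314×648) = 0.592 mol.
Isothermal: T stays 648 K; PV = const ⇒ V₂ = 63.1 L, P₂ = 50.6 kPa.
ΔU = 0 (ideal gas, T constant).
W = nRT ln(V₂/V₁) = 0.592×8.314×648×ln(7.85) = 6580 J.
Q = ΔU + W = 6580 J.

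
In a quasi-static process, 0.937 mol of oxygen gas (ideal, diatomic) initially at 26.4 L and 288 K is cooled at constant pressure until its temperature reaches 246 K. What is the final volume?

22.5 L

P₁ = nRT₁/V₁ = 0.937×8.314×288/26.4 = 85.0 kPa.
Isobaric: P stays 85.0 kPa; V/T = const ⇒ T₂ = 246 K, V₂ = 22.5 L.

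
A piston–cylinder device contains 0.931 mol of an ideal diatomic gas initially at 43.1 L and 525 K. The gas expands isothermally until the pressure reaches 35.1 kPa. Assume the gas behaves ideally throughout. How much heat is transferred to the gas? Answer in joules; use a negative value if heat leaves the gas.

4020 J

P₁ = nRT₁/V₁ = 0.931×8.314×525/43.1 = 94.3 kPa.
Isothermal: T stays 525 K; PV = const ⇒ V₂ = 116 L, P₂ = 35.1 kPa.
ΔU = 0 (ideal gas, T constant).
W = nRT ln(V₂/V₁) = 0.931×8.314×525×ln(2.69) = 4020 J.
Q = ΔU + W = 4020 J.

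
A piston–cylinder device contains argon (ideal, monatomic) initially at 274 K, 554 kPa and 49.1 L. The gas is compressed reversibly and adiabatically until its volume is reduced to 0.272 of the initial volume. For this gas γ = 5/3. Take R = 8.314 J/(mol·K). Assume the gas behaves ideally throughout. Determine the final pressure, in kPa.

Adiabatic: TV^(γ−1) = const ⇒ T₂ = 274×(3.68)^0.667 = 653 K; PV^γ = const ⇒ P₂ = 4850 kPa.

4850 kPa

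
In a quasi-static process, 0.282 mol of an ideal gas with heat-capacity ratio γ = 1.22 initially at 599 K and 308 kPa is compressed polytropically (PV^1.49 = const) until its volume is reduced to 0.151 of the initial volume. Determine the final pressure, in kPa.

V₁ = nRT₁/P₁ = 0.282×8.314×599/308 = 4.56 L.
Polytropic n=1.49: T₂ = T₁(V₁/V₂)^(n−1) = 599×(6.62)^0.49 = 1510 K; P₂ = P₁(V₁/V₂)^n = 5150 kPa.

5150 kPa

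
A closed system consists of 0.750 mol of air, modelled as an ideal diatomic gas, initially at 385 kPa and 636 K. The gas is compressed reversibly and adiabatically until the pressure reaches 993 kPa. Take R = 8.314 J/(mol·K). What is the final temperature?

834 K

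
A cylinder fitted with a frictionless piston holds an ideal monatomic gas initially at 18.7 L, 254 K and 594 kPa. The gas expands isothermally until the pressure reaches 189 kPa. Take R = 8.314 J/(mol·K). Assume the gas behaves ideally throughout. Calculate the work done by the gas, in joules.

12700 J

n = P₁V₁/(RT₁) = 594×18.7/(8.314×254) = 5.26 mol.
Isothermal: T stays 254 K; PV = const ⇒ V₂ = 58.8 L, P₂ = 189 kPa.
W = nRT ln(V₂/V₁) = 5.26×8.314×254×ln(3.14) = 12700 J.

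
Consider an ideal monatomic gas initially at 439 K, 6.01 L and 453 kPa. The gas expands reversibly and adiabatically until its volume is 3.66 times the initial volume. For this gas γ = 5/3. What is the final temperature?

185 K

Adiabatic: TV^(γ−1) = const ⇒ T₂ = 439×(0.273)^0.667 = 185 K; PV^γ = const ⇒ P₂ = 52.1 kPa.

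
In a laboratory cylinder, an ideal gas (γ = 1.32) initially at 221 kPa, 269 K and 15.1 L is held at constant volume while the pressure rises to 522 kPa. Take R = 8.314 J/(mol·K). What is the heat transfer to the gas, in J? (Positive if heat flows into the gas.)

14200 J

n = P₁V₁/(RT₁) = 221×15.1/(8.314×269) = 1.49 mol.
Isochoric: V stays 15.1 L; P/T = const ⇒ T₂ = 635 K, P₂ = 522 kPa.
W = 0 (no volume change).
ΔU = nCvΔT = 1.49×26.0×(635−269) = 14200 J.
Q = ΔU = 14200 J.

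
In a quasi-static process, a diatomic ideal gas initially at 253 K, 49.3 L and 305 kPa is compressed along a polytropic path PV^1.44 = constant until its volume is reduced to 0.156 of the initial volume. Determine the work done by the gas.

-43200 J

n = P₁V₁/(RT₁) = 305×49.3/(8.314×253) = 7.15 mol.
Polytropic n=1.44: T₂ = T₁(V₁/V₂)^(n−1) = 253×(6.41)^0.44 = 573 K; P₂ = P₁(V₁/V₂)^n = 4430 kPa.
W = (P₁V₁−P₂V₂)/(n−1) = (305×49.3−4430×7.69)/0.44 = -43200 J.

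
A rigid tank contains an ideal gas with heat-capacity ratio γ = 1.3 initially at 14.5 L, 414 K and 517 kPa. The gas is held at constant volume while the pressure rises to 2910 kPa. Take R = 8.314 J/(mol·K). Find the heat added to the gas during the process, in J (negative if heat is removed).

116000 J

n = P₁V₁/(RT₁) = 517×14.5/(8.314×414) = 2.18 mol.
Isochoric: V stays 14.5 L; P/T = const ⇒ T₂ = 2330 K, P₂ = 2910 kPa.
W = 0 (no volume change).
ΔU = nCvΔT = 2.18×27.7×(2330−414) = 116000 J.
Q = ΔU = 116000 J.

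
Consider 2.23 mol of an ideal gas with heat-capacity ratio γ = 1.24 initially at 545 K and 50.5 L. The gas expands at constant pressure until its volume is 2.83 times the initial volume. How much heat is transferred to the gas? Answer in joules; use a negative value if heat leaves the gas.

95500 J

P₁ = nRT₁/V₁ = 2.23×8.314×545/50.5 = 200 kPa.
Isobaric: P stays 200 kPa; V/T = const ⇒ T₂ = 1540 K, V₂ = 143 L.
W = PΔV = 200×(143−50.5) kPa·L = 18500 J.
ΔU = nCvΔT = 2.23×34.6×(1540−545) = 77000 J.
Q = ΔU + W = nCpΔT = 95500 J.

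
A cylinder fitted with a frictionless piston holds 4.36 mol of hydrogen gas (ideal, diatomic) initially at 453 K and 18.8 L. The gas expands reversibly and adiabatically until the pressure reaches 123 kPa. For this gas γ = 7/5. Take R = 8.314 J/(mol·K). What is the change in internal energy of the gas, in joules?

P₁ = nRT₁/V₁ = 4.36×8.314×453/18.8 = 873 kPa.
Adiabatic: T₂/T₁ = (P₂/P₁)^((γ−1)/γ) ⇒ T₂ = 453×(0.141)^0.286 = 259 K; V₂ = 76.3 L.
For an ideal gas ΔU = nCvΔT with Cv = (5/2)R = 20.8 J/(mol·K).
ΔU = 4.36×20.8×(259−453) = -17600 J.

-17600 J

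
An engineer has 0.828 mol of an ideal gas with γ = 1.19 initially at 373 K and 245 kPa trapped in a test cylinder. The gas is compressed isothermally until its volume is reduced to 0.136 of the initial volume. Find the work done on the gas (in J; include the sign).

5120 J

V₁ = nRT₁/P₁ = 0.828×8.314×373/245 = 10.5 L.
Isothermal: T stays 373 K; PV = const ⇒ V₂ = 1.43 L, P₂ = 1800 kPa.
W = nRT ln(V₂/V₁) = 0.828×8.314×373×ln(0.136) = -5120 J.
Work done on the gas = −W_by = 5120 J.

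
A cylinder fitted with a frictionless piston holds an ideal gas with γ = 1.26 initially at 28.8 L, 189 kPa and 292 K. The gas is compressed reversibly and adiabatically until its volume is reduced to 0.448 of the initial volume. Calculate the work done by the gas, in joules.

n = P₁V₁/(RT₁) = 189×28.8/(8.314×292) = 2.24 mol.
Adiabatic: TV^(γ−1) = const ⇒ T₂ = 292×(2.23)^0.260 = 360 K; PV^γ = const ⇒ P₂ = 520 kPa.
ΔU = nCvΔT = 2.24×32.0×(360−292) = 4860 J.
Q = 0 for an adiabatic process, so W = −ΔU = -4860 J.

-4860 J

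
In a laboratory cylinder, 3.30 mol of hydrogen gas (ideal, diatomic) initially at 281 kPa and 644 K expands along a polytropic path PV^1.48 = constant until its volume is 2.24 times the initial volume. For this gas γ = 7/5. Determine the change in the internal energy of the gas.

-14200 J

V₁ = nRT₁/P₁ = 3.30×8.314×644/281 = 62.9 L.
Polytropic n=1.48: T₂ = T₁(V₁/V₂)^(n−1) = 644×(0.446)^0.48 = 437 K; P₂ = P₁(V₁/V₂)^n = 85.2 kPa.
For an ideal gas ΔU = nCvΔT with Cv = (5/2)R = 20.8 J/(mol·K).
ΔU = 3.30×20.8×(437−644) = -14200 J.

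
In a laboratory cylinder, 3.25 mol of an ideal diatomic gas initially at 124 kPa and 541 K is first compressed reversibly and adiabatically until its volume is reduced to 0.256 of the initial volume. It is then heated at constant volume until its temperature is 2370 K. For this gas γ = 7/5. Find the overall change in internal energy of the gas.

124000 J

V₁ = nRT₁/P₁ = 3.25×8.314×541/124 = 118 L.
Step 1 — Adiabatic: TV^(γ−1) = const ⇒ T₂ = 541×(3.91)^0.400 = 933 K; PV^γ = const ⇒ P₂ = 835 kPa.
ΔU = nCvΔT = 3.25×20.8×(933−541) = 26500 J.
Q = 0 for an adiabatic process, so W = −ΔU = -26500 J.
State after step 1: P = 835 kPa, V = 30.2 L, T = 933 K.
Step 2 — Isochoric: V stays 30.2 L; P/T = const ⇒ T₂ = 2370 K, P₂ = 2120 kPa.
W = 0 (no volume change).
ΔU = nCvΔT = 3.25×20.8×(2370−933) = 97100 J.
Q = ΔU = 97100 J.
Net over both steps: W = -26500 J, Q = 97100 J, ΔU = 124000 J.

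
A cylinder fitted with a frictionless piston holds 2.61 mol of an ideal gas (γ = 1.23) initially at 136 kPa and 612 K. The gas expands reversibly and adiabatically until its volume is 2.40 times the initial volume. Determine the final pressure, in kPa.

V₁ = nRT₁/P₁ = 2.61×8.314×612/136 = 97.6 L.
Adiabatic: TV^(γ−1) = const ⇒ T₂ = 612×(0.417)^0.230 = 500 K; PV^γ = const ⇒ P₂ = 46.3 kPa.

46.3 kPa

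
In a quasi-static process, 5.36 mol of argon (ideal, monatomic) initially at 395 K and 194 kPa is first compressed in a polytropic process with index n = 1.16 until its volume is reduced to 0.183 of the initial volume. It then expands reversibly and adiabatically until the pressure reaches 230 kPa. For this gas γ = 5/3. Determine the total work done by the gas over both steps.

-16600 J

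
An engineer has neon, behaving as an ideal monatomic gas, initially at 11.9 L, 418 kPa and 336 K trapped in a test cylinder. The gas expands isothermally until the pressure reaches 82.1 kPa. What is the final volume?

Isothermal: T stays 336 K; PV = const ⇒ V₂ = 60.6 L, P₂ = 82.1 kPa.

60.6 L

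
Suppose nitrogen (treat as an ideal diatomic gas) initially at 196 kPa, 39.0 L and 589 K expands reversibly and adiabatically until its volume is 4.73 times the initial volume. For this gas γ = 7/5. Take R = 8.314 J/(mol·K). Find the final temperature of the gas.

316 K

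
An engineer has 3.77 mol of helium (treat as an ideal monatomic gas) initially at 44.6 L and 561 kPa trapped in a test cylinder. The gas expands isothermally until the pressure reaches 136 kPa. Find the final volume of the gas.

T₁ = P₁V₁/(nR) = 561×44.6/(3.77×8.314) = 798 K.
Isothermal: T stays 798 K; PV = const ⇒ V₂ = 184 L, P₂ = 136 kPa.

184 L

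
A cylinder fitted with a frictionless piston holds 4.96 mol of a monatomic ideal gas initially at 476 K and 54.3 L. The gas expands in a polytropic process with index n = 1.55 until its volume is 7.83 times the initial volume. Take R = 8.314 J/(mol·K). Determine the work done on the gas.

P₁ = nRT₁/V₁ = 4.96×8.314×476/54.3 = 361 kPa.
Polytropic n=1.55: T₂ = T₁(V₁/V₂)^(n−1) = 476×(0.128)^0.55 = 153 K; P₂ = P₁(V₁/V₂)^n = 14.9 kPa.
W = (P₁V₁−P₂V₂)/(n−1) = (361×54.3−14.9×425)/0.55 = 24200 J.
Work done on the gas = −W_by = -24200 J.

-24200 J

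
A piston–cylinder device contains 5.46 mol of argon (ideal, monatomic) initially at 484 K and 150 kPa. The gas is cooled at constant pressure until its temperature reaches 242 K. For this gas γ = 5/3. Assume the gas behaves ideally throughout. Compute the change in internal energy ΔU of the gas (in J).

-16500 J

V₁ = nRT₁/P₁ = 5.46×8.314×484/150 = 146 L.
Isobaric: P stays 150 kPa; V/T = const ⇒ T₂ = 242 K, V₂ = 73.2 L.
For an ideal gas ΔU = nCvΔT with Cv = (3/2)R = 12.5 J/(mol·K).
ΔU = 5.46×12.5×(242−484) = -16500 J.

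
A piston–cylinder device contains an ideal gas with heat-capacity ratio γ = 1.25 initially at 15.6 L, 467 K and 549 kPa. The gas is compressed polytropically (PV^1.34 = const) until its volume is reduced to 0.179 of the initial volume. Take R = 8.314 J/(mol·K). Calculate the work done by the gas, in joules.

n = P₁V₁/(RT₁) = 549×15.6/(8.314×467) = 2.21 mol.
Polytropic n=1.34: T₂ = T₁(V₁/V₂)^(n−1) = 467×(5.59)^0.34 = 838 K; P₂ = P₁(V₁/V₂)^n = 5500 kPa.
W = (P₁V₁−P₂V₂)/(n−1) = (549×15.6−5500×2.79)/0.34 = -20000 J.

-20000 J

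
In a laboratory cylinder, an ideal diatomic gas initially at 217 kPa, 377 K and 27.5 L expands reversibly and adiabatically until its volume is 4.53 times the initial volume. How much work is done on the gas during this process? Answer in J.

-6770 J

n = P₁V₁/(RT₁) = 217×27.5/(8.314×377) = 1.90 mol.
Adiabatic: TV^(γ−1) = const ⇒ T₂ = 377×(0.221)^0.400 = 206 K; PV^γ = const ⇒ P₂ = 26.2 kPa.
ΔU = nCvΔT = 1.90×20.8×(206−377) = -6770 J.
Q = 0 for an adiabatic process, so W = −ΔU = 6770 J.
Work done on the gas = −W_by = -6770 J.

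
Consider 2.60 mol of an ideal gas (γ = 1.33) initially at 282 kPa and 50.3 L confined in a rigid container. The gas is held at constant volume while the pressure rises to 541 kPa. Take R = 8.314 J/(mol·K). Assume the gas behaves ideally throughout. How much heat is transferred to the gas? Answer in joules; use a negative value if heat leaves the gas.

39500 J

T₁ = P₁V₁/(nR) = 282×50.3/(2.60×8.314) = 656 K.
Isochoric: V stays 50.3 L; P/T = const ⇒ T₂ = 1260 K, P₂ = 541 kPa.
W = 0 (no volume change).
ΔU = nCvΔT = 2.60×25.2×(1260−656) = 39500 J.
Q = ΔU = 39500 J.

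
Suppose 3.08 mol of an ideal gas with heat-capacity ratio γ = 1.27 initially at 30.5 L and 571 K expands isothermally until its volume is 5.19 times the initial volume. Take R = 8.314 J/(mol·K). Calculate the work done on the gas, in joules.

-24100 J

P₁ = nRT₁/V₁ = 3.08×8.314×571/30.5 = 479 kPa.
Isothermal: T stays 571 K; PV = const ⇒ V₂ = 158 L, P₂ = 92.4 kPa.
W = nRT ln(V₂/V₁) = 3.08×8.314×571×ln(5.19) = 24100 J.
Work done on the gas = −W_by = -24100 J.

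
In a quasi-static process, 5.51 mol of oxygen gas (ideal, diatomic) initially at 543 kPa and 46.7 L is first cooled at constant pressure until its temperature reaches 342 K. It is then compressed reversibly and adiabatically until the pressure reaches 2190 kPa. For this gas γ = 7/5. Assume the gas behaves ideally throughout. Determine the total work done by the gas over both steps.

T₁ = P₁V₁/(nR) = 543×46.7/(5.51×8.314) = 554 K.
Step 1 — Isobaric: P stays 543 kPa; V/T = const ⇒ T₂ = 342 K, V₂ = 28.9 L.
W = PΔV = 543×(28.9−46.7) kPa·L = -9690 J.
ΔU = nCvΔT = 5.51×20.8×(342−554) = -24200 J.
Q = ΔU + W = nCpΔT = -33900 J.
State after step 1: P = 543 kPa, V = 28.9 L, T = 342 K.
Step 2 — Adiabatic: T₂/T₁ = (P₂/P₁)^((γ−1)/γ) ⇒ T₂ = 342×(4.03)^0.286 = 509 K; V₂ = 10.7 L.
ΔU = nCvΔT = 5.51×20.8×(509−342) = 19200 J.
Q = 0 for an adiabatic process, so W = −ΔU = -19200 J.
Net over both steps: W = -28900 J, Q = -33900 J, ΔU = -5050 J.

-28900 J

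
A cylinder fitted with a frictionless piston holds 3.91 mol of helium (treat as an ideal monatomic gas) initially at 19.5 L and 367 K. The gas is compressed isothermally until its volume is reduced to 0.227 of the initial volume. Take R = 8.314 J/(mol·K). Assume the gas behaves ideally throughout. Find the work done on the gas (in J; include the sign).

17700 J

P₁ = nRT₁/V₁ = 3.91×8.314×367/19.5 = 612 kPa.
Isothermal: T stays 367 K; PV = const ⇒ V₂ = 4.43 L, P₂ = 2700 kPa.
W = nRT ln(V₂/V₁) = 3.91×8.314×367×ln(0.227) = -17700 J.
Work done on the gas = −W_by = 17700 J.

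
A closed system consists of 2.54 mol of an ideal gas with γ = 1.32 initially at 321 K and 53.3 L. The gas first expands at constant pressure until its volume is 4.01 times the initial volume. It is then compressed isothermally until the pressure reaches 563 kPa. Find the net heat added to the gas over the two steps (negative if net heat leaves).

P₁ = nRT₁/V₁ = 2.54×8.314×321/53.3 = 127 kPa.
Step 1 — Isobaric: P stays 127 kPa; V/T = const ⇒ T₂ = 1290 K, V₂ = 214 L.
W = PΔV = 127×(214−53.3) kPa·L = 20400 J.
ΔU = nCvΔT = 2.54×26.0×(1290−321) = 63800 J.
Q = ΔU + W = nCpΔT = 84200 J.
State after step 1: P = 127 kPa, V = 214 L, T = 1290 K.
Step 2 — Isothermal: T stays 1290 K; PV = const ⇒ V₂ = 48.3 L, P₂ = 563 kPa.
ΔU = 0 (ideal gas, T constant).
W = nRT ln(V₂/V₁) = 2.54×8.314×1290×ln(0.226) = -40400 J.
Q = ΔU + W = -40400 J.
Net over both steps: W = -20000 J, Q = 43700 J, ΔU = 63800 J.

43700 J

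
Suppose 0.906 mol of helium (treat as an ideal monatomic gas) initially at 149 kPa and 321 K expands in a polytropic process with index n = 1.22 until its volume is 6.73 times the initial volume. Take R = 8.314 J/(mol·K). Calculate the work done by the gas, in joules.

3770 J

V₁ = nRT₁/P₁ = 0.906×8.314×321/149 = 16.2 L.
Polytropic n=1.22: T₂ = T₁(V₁/V₂)^(n−1) = 321×(0.149)^0.22 = 211 K; P₂ = P₁(V₁/V₂)^n = 14.6 kPa.
W = (P₁V₁−P₂V₂)/(n−1) = (149×16.2−14.6×109)/0.22 = 3770 J.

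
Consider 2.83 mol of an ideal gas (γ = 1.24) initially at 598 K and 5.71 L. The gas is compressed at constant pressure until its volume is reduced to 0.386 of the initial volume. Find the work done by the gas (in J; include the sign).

P₁ = nRT₁/V₁ = 2.83×8.314×598/5.71 = 2460 kPa.
Isobaric: P stays 2460 kPa; V/T = const ⇒ T₂ = 231 K, V₂ = 2.20 L.
W = PΔV = 2460×(2.20−5.71) kPa·L = -8640 J.

-8640 J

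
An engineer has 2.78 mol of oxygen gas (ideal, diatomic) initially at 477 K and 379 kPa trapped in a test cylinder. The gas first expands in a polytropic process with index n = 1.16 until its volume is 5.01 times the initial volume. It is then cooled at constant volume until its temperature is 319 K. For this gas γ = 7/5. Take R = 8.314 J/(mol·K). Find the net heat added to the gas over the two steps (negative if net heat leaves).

6530 J

V₁ = nRT₁/P₁ = 2.78×8.314×477/379 = 29.1 L.
Step 1 — Polytropic n=1.16: T₂ = T₁(V₁/V₂)^(n−1) = 477×(0.200)^0.16 = 369 K; P₂ = P₁(V₁/V₂)^n = 58.5 kPa.
W = (P₁V₁−P₂V₂)/(n−1) = (379×29.1−58.5×146)/0.16 = 15700 J.
ΔU = nCvΔT = 2.78×20.8×(369−477) = -6260 J.
Q = ΔU + W = 9400 J.
State after step 1: P = 58.5 kPa, V = 146 L, T = 369 K.
Step 2 — Isochoric: V stays 146 L; P/T = const ⇒ T₂ = 319 K, P₂ = 50.6 kPa.
W = 0 (no volume change).
ΔU = nCvΔT = 2.78×20.8×(319−369) = -2870 J.
Q = ΔU = -2870 J.
Net over both steps: W = 15700 J, Q = 6530 J, ΔU = -9130 J.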